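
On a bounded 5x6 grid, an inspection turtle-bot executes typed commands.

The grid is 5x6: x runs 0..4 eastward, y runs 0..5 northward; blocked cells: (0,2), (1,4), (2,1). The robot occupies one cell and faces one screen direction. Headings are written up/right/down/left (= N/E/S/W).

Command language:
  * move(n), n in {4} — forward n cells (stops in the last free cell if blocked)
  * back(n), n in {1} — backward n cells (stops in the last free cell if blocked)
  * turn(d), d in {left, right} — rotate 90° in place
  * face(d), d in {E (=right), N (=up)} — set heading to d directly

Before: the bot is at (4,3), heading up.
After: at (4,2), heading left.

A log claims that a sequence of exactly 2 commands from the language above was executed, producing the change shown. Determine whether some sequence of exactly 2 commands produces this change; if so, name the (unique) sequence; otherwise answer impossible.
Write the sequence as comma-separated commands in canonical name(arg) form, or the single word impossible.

key: cell and facing (now W) both changed — the 2 commands mix motion and turning
begin: at (4,3), heading up
t=1 back(1) ⇒ at (4,2), heading up
t=2 turn(left) ⇒ at (4,2), heading left
no other 2-command option fits: unique.

back(1), turn(left)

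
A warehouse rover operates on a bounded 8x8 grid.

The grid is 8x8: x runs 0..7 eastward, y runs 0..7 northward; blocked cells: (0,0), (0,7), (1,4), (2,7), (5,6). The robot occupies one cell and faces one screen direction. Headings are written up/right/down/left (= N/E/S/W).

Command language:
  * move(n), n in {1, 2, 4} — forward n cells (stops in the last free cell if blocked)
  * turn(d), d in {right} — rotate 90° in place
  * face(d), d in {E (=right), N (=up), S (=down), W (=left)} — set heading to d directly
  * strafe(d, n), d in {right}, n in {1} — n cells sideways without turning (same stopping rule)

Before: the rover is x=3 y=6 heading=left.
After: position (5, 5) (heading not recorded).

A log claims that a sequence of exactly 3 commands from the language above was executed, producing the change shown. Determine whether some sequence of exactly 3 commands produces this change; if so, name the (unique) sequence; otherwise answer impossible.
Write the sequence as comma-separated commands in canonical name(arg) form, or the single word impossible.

key: running move(2) before face(E) would end elsewhere — order is forced
start: x=3 y=6 heading=left
1. face(E) → x=3 y=6 heading=right
2. strafe(right, 1) → x=3 y=5 heading=right
3. move(2) → x=5 y=5 heading=right
uniquely the one of 729 3-step routes that fits.

face(E), strafe(right, 1), move(2)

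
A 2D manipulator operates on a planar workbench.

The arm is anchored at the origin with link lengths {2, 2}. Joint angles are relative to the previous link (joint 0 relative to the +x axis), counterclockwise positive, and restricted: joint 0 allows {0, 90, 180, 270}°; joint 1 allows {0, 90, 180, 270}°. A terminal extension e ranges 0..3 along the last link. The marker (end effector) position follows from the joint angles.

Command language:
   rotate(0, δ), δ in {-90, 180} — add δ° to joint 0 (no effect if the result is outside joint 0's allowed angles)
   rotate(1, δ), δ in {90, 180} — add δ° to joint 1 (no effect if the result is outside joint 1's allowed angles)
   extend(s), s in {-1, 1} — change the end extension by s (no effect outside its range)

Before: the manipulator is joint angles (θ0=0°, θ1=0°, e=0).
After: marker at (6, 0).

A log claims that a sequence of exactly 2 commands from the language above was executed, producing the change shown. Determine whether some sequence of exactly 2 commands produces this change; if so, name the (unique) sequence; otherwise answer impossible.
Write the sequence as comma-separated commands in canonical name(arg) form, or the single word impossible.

t0: joint angles (θ0=0°, θ1=0°, e=0)
1. extend(1) → joint angles (θ0=0°, θ1=0°, e=1)
2. extend(1) → joint angles (θ0=0°, θ1=0°, e=2)
no rival 2-sequence matches.

extend(1), extend(1)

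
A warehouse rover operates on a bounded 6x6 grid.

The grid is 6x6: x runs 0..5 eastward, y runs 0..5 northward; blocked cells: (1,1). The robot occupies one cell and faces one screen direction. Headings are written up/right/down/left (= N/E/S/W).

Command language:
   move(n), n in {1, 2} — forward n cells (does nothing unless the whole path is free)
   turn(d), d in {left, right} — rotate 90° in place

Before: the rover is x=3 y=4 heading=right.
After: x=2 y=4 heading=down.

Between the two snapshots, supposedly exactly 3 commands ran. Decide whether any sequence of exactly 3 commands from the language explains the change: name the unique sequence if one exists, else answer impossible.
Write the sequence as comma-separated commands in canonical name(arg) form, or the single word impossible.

every 3-command combo misses the target.

impossible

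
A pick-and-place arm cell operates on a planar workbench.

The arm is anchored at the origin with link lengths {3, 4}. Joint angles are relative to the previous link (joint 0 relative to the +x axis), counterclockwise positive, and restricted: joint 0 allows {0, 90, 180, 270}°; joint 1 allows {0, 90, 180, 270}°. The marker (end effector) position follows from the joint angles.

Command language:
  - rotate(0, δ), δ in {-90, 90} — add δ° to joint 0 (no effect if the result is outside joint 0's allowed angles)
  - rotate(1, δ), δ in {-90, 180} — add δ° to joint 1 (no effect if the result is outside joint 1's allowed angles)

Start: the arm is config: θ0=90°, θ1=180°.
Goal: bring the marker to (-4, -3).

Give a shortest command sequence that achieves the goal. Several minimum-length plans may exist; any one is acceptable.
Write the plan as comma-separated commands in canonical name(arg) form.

rotate(1, -90), rotate(1, 180), rotate(0, -90), rotate(0, -90)

start: config: θ0=90°, θ1=180°
step 1 (rotate(1, -90)): config: θ0=90°, θ1=90°
step 2 (rotate(1, 180)): config: θ0=90°, θ1=270°
step 3 (rotate(0, -90)): config: θ0=0°, θ1=270°
step 4 (rotate(0, -90)): config: θ0=270°, θ1=270°
minimal: 4 command(s), checked below 4.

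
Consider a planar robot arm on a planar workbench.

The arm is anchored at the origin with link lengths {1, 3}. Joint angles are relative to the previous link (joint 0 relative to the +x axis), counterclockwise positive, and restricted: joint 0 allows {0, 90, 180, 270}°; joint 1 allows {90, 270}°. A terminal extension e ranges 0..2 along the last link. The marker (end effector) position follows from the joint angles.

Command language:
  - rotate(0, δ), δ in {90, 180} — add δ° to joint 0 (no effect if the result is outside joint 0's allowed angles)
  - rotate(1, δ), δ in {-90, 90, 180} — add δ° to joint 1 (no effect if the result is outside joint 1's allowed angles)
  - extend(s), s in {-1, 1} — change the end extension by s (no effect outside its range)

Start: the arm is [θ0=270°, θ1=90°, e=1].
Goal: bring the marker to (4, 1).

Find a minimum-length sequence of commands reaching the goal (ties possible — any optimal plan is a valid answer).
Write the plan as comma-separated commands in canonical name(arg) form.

rotate(0, 180), rotate(1, 180)

begin: [θ0=270°, θ1=90°, e=1]
step 1 (rotate(0, 180)): [θ0=90°, θ1=90°, e=1]
step 2 (rotate(1, 180)): [θ0=90°, θ1=270°, e=1]
minimal: 2 command(s), checked below 2.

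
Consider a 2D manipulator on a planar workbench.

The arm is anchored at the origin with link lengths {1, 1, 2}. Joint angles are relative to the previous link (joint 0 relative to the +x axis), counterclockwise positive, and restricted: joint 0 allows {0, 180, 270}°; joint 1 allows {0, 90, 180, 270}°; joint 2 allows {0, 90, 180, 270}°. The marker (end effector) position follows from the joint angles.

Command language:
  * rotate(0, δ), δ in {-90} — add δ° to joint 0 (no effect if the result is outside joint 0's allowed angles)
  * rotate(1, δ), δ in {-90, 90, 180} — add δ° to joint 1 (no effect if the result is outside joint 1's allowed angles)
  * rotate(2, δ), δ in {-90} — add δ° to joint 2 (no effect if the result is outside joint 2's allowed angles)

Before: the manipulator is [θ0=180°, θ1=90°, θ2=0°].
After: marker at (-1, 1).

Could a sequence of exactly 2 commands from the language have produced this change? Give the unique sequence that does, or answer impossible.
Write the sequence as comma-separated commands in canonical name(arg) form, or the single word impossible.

start: [θ0=180°, θ1=90°, θ2=0°]
[1] after rotate(2, -90): [θ0=180°, θ1=90°, θ2=270°]
[2] after rotate(2, -90): [θ0=180°, θ1=90°, θ2=180°]
uniquely the one of 25 2-step routes that fits.

rotate(2, -90), rotate(2, -90)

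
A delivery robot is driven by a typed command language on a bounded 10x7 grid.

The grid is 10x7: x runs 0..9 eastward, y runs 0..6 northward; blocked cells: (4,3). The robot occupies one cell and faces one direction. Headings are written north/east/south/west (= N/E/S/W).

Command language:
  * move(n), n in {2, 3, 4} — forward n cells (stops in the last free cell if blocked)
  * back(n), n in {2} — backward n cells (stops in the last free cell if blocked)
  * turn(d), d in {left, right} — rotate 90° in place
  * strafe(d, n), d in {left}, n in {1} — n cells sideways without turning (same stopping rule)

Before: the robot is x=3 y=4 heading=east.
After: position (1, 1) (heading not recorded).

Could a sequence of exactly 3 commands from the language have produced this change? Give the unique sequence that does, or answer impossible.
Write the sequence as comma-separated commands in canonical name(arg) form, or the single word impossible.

key: order matters: swapping back(2) and move(3) lands elsewhere
start: x=3 y=4 heading=east
t=1 back(2) ⇒ x=1 y=4 heading=east
t=2 turn(right) ⇒ x=1 y=4 heading=south
t=3 move(3) ⇒ x=1 y=1 heading=south
all 343 alternatives checked — unique.

back(2), turn(right), move(3)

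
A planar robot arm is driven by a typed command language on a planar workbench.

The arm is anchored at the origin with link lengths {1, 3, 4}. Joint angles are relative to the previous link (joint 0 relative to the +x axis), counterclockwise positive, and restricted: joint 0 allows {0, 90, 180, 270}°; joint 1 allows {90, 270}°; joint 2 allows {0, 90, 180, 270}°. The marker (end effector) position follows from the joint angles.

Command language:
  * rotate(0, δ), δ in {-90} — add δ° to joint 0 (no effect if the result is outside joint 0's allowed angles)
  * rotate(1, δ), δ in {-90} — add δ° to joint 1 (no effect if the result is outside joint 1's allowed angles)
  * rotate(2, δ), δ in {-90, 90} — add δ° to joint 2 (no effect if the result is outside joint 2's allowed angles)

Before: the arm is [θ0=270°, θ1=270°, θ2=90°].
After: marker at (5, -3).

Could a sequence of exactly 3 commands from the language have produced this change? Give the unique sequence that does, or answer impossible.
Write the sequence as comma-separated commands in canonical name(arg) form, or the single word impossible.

rotate(0, -90), rotate(0, -90), rotate(0, -90)

from: [θ0=270°, θ1=270°, θ2=90°]
t=1 rotate(0, -90) ⇒ [θ0=180°, θ1=270°, θ2=90°]
t=2 rotate(0, -90) ⇒ [θ0=90°, θ1=270°, θ2=90°]
t=3 rotate(0, -90) ⇒ [θ0=0°, θ1=270°, θ2=90°]
no other 3-command option fits: unique.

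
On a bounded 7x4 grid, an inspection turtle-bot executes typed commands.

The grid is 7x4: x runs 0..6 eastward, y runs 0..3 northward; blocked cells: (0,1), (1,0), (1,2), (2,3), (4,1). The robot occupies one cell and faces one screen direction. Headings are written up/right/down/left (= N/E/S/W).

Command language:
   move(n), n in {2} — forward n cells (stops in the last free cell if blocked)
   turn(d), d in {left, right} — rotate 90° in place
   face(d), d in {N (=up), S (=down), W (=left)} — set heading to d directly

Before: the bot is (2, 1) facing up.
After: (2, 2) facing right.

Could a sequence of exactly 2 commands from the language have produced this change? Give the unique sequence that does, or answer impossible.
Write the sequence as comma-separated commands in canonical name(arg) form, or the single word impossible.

key: cell and facing (now E) both changed — the 2 commands mix motion and turning
initial: (2, 1) facing up
1. move(2) → (2, 2) facing up
2. turn(right) → (2, 2) facing right
no other 2-command option fits: unique.

move(2), turn(right)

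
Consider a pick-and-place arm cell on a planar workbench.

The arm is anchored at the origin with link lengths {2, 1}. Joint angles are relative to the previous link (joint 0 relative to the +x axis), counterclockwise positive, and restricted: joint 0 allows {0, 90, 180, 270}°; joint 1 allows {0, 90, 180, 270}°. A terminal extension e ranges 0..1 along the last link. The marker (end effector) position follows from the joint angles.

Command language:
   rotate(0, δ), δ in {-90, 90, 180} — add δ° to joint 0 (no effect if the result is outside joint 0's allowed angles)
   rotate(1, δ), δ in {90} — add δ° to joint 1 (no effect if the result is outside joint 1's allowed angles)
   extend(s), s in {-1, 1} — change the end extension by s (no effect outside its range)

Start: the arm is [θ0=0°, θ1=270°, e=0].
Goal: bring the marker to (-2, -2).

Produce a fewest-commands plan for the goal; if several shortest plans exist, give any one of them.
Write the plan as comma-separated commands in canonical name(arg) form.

rotate(0, -90), extend(1)

begin: [θ0=0°, θ1=270°, e=0]
step 1 (rotate(0, -90)): [θ0=270°, θ1=270°, e=0]
step 2 (extend(1)): [θ0=270°, θ1=270°, e=1]
no 1-step plan works, so 2 is optimal.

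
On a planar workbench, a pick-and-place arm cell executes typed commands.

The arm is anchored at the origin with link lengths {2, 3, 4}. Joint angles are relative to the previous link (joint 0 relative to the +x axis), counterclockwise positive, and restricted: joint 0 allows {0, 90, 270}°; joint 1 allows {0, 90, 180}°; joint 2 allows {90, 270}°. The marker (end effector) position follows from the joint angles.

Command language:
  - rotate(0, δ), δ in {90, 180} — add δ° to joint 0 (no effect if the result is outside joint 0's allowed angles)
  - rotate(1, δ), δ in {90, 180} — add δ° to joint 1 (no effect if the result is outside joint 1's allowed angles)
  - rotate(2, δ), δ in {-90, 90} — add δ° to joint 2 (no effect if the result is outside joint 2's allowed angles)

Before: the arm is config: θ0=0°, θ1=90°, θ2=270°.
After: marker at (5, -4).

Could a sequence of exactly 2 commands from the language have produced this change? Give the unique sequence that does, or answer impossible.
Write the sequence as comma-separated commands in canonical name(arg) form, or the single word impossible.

key: order matters: swapping rotate(1, 90) and rotate(1, 180) lands elsewhere
begin: config: θ0=0°, θ1=90°, θ2=270°
[1] after rotate(1, 90): config: θ0=0°, θ1=180°, θ2=270°
[2] after rotate(1, 180): config: θ0=0°, θ1=0°, θ2=270°
all 36 alternatives checked — unique.

rotate(1, 90), rotate(1, 180)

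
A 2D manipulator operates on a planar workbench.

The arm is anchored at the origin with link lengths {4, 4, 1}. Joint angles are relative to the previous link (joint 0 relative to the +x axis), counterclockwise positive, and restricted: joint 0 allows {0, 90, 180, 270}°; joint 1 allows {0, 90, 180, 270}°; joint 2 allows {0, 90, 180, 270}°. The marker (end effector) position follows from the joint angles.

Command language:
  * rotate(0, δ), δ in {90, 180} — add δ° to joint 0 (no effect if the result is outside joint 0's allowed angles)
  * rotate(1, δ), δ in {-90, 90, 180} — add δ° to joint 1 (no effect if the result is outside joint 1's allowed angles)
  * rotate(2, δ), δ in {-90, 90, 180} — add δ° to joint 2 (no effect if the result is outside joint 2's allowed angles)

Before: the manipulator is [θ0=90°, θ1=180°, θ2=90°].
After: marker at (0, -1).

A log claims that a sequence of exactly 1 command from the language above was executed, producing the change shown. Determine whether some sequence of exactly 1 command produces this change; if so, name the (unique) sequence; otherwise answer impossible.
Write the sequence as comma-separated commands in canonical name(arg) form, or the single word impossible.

rotate(2, -90)

from: [θ0=90°, θ1=180°, θ2=90°]
step 1 (rotate(2, -90)): [θ0=90°, θ1=180°, θ2=0°]
no rival 1-sequence matches.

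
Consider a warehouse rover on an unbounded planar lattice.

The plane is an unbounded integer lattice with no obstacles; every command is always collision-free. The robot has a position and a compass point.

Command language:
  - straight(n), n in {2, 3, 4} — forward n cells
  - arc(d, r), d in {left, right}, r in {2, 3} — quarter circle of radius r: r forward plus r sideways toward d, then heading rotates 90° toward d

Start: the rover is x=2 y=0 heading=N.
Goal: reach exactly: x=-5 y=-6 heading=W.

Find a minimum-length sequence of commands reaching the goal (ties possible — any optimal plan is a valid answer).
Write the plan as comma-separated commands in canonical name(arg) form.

t0: x=2 y=0 heading=N
step 1 (arc(left, 2)): x=0 y=2 heading=W
step 2 (arc(left, 3)): x=-3 y=-1 heading=S
step 3 (straight(3)): x=-3 y=-4 heading=S
step 4 (arc(right, 2)): x=-5 y=-6 heading=W
minimal: 4 command(s), checked below 4.

arc(left, 2), arc(left, 3), straight(3), arc(right, 2)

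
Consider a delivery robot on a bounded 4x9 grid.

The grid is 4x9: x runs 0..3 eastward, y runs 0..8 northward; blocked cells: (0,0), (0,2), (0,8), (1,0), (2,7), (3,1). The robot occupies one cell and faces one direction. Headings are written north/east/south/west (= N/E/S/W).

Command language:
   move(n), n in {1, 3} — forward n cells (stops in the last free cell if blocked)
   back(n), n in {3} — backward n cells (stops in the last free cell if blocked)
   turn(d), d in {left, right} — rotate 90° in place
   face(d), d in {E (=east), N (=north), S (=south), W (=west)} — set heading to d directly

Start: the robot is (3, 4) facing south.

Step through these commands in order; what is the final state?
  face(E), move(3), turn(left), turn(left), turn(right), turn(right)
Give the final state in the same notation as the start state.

t0: (3, 4) facing south
step 1 (face(E)): (3, 4) facing east
step 2 (move(3)): (3, 4) facing east
step 3 (turn(left)): (3, 4) facing north
step 4 (turn(left)): (3, 4) facing west
step 5 (turn(right)): (3, 4) facing north
step 6 (turn(right)): (3, 4) facing east

(3, 4) facing east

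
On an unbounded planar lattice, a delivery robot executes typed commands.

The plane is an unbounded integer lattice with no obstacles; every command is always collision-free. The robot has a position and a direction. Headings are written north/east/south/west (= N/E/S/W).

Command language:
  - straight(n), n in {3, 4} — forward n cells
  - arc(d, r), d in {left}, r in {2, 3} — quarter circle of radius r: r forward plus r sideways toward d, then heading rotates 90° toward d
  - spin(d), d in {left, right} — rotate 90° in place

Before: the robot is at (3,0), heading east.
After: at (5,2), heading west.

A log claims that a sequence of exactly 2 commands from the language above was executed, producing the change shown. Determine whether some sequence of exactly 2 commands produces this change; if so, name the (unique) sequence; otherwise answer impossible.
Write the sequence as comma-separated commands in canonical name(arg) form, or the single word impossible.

arc(left, 2), spin(left)

key: order matters: swapping arc(left, 2) and spin(left) lands elsewhere
start: at (3,0), heading east
1. arc(left, 2) → at (5,2), heading north
2. spin(left) → at (5,2), heading west
no other 2-command option fits: unique.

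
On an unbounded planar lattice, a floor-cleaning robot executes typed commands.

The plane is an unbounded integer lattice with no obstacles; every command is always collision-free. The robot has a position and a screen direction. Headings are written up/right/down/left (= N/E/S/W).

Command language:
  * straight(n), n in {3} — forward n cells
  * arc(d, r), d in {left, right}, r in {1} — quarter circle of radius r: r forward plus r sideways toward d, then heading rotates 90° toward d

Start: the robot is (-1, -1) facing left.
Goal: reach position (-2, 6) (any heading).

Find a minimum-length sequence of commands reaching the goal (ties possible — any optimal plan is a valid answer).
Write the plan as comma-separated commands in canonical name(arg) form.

arc(right, 1), straight(3), straight(3)

t0: (-1, -1) facing left
[1] after arc(right, 1): (-2, 0) facing up
[2] after straight(3): (-2, 3) facing up
[3] after straight(3): (-2, 6) facing up
shorter routes all fall short; 3 is best.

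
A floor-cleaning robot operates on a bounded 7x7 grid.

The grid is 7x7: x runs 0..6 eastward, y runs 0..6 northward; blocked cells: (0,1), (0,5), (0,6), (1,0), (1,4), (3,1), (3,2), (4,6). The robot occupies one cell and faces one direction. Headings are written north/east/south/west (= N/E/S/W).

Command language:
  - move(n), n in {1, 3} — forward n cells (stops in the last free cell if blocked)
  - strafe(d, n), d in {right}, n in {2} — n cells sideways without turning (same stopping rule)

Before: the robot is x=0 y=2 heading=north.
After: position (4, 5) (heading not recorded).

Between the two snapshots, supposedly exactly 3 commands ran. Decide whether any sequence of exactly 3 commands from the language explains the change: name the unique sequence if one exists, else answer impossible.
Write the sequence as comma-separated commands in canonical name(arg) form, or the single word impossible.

strafe(right, 2), move(3), strafe(right, 2)

begin: x=0 y=2 heading=north
[1] after strafe(right, 2): x=2 y=2 heading=north
[2] after move(3): x=2 y=5 heading=north
[3] after strafe(right, 2): x=4 y=5 heading=north
no rival 3-sequence matches.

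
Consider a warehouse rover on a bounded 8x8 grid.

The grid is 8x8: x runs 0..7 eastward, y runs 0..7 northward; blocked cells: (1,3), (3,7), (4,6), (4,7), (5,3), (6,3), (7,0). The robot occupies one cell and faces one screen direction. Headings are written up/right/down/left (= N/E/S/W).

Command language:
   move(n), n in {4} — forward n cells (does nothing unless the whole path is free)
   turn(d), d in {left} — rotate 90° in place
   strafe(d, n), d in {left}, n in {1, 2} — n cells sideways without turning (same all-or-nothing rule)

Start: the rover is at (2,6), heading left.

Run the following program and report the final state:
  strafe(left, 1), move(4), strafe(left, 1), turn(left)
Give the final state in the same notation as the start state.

at (2,4), heading down

t0: at (2,6), heading left
t=1 strafe(left, 1) ⇒ at (2,5), heading left
t=2 move(4) ⇒ at (2,5), heading left
t=3 strafe(left, 1) ⇒ at (2,4), heading left
t=4 turn(left) ⇒ at (2,4), heading down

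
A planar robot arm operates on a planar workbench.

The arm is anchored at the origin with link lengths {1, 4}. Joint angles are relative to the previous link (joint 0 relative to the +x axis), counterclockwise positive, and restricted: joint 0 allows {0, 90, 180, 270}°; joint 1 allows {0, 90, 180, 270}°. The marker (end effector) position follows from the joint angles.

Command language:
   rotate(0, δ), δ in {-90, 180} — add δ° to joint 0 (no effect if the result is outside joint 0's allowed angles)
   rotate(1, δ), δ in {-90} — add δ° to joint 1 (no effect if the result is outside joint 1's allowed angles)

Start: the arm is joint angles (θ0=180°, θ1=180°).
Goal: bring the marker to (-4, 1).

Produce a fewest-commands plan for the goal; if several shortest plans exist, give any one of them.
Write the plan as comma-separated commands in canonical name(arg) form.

rotate(0, -90), rotate(1, -90)

begin: joint angles (θ0=180°, θ1=180°)
step 1 (rotate(0, -90)): joint angles (θ0=90°, θ1=180°)
step 2 (rotate(1, -90)): joint angles (θ0=90°, θ1=90°)
no 1-step plan works, so 2 is optimal.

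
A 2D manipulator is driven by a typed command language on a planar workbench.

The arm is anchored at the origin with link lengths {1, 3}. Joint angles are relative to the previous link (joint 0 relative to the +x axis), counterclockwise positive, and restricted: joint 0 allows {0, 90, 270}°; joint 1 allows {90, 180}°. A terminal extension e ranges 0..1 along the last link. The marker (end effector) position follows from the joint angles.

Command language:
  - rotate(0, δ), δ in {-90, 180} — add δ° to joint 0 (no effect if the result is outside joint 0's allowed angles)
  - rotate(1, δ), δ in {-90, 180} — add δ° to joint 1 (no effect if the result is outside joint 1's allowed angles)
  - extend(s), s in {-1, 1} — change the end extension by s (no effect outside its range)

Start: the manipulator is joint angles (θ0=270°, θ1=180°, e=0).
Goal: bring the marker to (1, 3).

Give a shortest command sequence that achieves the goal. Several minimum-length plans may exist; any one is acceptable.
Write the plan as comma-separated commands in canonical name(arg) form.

initial: joint angles (θ0=270°, θ1=180°, e=0)
1. rotate(1, -90) → joint angles (θ0=270°, θ1=90°, e=0)
2. rotate(0, 180) → joint angles (θ0=90°, θ1=90°, e=0)
3. rotate(0, -90) → joint angles (θ0=0°, θ1=90°, e=0)
no 2-step plan works, so 3 is optimal.

rotate(1, -90), rotate(0, 180), rotate(0, -90)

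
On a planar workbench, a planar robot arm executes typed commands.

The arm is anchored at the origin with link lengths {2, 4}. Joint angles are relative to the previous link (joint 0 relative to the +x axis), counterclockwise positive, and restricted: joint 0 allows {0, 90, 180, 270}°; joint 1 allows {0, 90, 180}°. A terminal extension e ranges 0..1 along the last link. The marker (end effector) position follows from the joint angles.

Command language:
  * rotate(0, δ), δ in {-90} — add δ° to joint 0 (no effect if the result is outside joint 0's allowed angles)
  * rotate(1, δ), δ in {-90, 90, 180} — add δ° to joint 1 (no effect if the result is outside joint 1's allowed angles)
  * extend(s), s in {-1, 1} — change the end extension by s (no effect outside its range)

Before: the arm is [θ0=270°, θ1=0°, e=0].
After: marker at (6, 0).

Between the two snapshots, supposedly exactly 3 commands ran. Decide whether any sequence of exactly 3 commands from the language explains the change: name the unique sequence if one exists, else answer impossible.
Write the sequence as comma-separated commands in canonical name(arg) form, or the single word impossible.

initial: [θ0=270°, θ1=0°, e=0]
1. rotate(0, -90) → [θ0=180°, θ1=0°, e=0]
2. rotate(0, -90) → [θ0=90°, θ1=0°, e=0]
3. rotate(0, -90) → [θ0=0°, θ1=0°, e=0]
no rival 3-sequence matches.

rotate(0, -90), rotate(0, -90), rotate(0, -90)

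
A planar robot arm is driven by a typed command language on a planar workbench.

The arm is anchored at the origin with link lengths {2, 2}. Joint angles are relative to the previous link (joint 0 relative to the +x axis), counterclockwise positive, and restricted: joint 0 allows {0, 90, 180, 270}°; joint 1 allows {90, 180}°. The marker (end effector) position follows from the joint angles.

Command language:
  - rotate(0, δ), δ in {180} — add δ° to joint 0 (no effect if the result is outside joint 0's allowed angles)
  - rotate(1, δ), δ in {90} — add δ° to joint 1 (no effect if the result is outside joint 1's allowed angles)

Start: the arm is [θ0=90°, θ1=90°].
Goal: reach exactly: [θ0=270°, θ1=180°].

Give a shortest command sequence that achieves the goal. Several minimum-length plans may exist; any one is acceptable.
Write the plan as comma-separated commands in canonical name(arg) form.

rotate(0, 180), rotate(1, 90)

from: [θ0=90°, θ1=90°]
1. rotate(0, 180) → [θ0=270°, θ1=90°]
2. rotate(1, 90) → [θ0=270°, θ1=180°]
minimal: 2 command(s), checked below 2.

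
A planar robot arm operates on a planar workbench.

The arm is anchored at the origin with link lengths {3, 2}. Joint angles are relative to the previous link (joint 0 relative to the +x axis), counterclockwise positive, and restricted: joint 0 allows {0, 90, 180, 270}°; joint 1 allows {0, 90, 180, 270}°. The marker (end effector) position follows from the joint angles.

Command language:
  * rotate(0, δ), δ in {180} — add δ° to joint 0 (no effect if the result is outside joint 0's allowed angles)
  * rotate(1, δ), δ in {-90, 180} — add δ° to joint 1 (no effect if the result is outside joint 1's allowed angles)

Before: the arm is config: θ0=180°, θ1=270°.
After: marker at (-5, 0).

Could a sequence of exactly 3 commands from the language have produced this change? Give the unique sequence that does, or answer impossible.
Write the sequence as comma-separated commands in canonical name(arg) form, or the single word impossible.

rotate(1, -90), rotate(1, -90), rotate(1, -90)

initial: config: θ0=180°, θ1=270°
1. rotate(1, -90) → config: θ0=180°, θ1=180°
2. rotate(1, -90) → config: θ0=180°, θ1=90°
3. rotate(1, -90) → config: θ0=180°, θ1=0°
all 27 alternatives checked — unique.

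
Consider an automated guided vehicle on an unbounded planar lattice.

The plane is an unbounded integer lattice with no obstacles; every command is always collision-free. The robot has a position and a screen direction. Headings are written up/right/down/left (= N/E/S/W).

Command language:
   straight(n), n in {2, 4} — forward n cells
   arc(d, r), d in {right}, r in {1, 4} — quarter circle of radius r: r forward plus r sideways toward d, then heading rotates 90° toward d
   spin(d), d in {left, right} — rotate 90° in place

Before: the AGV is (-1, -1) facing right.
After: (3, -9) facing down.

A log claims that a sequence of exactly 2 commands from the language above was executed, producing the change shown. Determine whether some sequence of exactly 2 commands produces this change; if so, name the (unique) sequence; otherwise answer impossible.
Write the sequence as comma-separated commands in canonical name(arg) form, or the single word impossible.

key: order matters: swapping arc(right, 4) and straight(4) lands elsewhere
initial: (-1, -1) facing right
t=1 arc(right, 4) ⇒ (3, -5) facing down
t=2 straight(4) ⇒ (3, -9) facing down
no rival 2-sequence matches.

arc(right, 4), straight(4)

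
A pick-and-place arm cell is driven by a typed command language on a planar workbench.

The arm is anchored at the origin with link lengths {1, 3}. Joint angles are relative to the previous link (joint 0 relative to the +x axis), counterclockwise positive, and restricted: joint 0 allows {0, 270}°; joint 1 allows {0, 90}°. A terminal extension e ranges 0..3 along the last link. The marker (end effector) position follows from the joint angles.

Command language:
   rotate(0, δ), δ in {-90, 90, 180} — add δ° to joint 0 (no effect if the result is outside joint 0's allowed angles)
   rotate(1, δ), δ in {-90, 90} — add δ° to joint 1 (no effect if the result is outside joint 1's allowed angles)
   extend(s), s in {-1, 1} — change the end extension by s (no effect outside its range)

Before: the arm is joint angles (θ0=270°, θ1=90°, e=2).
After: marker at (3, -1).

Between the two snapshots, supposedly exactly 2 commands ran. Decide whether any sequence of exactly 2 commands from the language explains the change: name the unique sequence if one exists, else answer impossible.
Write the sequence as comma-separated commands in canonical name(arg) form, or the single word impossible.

t0: joint angles (θ0=270°, θ1=90°, e=2)
1. extend(-1) → joint angles (θ0=270°, θ1=90°, e=1)
2. extend(-1) → joint angles (θ0=270°, θ1=90°, e=0)
all 49 alternatives checked — unique.

extend(-1), extend(-1)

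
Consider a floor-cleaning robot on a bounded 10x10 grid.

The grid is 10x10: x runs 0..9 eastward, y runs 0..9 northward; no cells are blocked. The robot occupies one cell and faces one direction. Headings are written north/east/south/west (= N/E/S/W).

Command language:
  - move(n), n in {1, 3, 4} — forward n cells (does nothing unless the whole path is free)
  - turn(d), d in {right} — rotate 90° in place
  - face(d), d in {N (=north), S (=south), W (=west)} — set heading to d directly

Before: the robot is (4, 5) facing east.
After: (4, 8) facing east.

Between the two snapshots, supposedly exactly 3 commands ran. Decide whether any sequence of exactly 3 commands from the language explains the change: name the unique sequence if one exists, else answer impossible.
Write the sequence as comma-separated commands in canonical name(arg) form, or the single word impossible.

face(N), move(3), turn(right)

key: still facing E at the end — net rotation zero over 3 steps
initial: (4, 5) facing east
1. face(N) → (4, 5) facing north
2. move(3) → (4, 8) facing north
3. turn(right) → (4, 8) facing east
no rival 3-sequence matches.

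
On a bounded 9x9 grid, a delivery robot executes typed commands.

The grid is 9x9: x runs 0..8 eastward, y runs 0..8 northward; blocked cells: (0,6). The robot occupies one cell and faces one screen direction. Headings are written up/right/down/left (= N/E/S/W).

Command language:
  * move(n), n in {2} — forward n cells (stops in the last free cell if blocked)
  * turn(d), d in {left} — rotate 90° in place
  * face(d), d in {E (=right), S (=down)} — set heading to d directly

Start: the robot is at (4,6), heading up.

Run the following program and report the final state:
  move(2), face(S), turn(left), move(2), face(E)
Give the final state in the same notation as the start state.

at (6,8), heading right

start: at (4,6), heading up
1. move(2) → at (4,8), heading up
2. face(S) → at (4,8), heading down
3. turn(left) → at (4,8), heading right
4. move(2) → at (6,8), heading right
5. face(E) → at (6,8), heading right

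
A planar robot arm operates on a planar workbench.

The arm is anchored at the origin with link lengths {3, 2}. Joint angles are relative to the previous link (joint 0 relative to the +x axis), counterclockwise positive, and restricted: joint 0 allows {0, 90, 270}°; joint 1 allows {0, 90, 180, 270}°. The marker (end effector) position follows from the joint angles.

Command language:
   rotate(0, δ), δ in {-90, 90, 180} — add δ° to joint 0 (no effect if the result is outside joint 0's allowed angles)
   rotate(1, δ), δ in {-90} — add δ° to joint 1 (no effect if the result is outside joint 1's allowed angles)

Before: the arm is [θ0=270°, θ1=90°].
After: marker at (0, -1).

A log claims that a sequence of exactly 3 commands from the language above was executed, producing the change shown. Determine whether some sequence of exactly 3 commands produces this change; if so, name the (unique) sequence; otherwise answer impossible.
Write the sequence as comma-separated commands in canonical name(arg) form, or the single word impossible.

rotate(1, -90), rotate(1, -90), rotate(1, -90)

begin: [θ0=270°, θ1=90°]
1. rotate(1, -90) → [θ0=270°, θ1=0°]
2. rotate(1, -90) → [θ0=270°, θ1=270°]
3. rotate(1, -90) → [θ0=270°, θ1=180°]
uniquely the one of 64 3-step routes that fits.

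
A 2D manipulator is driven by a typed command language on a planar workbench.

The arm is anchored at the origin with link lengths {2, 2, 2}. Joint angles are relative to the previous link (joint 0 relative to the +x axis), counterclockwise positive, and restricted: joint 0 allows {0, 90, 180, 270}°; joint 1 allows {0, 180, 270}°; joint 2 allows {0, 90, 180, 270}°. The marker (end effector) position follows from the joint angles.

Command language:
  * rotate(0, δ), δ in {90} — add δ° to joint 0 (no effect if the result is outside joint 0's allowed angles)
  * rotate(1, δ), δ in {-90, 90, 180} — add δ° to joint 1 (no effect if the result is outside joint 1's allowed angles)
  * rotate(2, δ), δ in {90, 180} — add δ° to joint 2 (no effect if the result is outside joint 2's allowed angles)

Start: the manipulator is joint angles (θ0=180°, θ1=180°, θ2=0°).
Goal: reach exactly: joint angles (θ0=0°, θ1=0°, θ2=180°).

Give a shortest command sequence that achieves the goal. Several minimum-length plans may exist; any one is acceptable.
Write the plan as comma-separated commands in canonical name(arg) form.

t0: joint angles (θ0=180°, θ1=180°, θ2=0°)
[1] after rotate(0, 90): joint angles (θ0=270°, θ1=180°, θ2=0°)
[2] after rotate(0, 90): joint angles (θ0=0°, θ1=180°, θ2=0°)
[3] after rotate(1, 180): joint angles (θ0=0°, θ1=0°, θ2=0°)
[4] after rotate(2, 180): joint angles (θ0=0°, θ1=0°, θ2=180°)
nothing shorter than 4 reaches the goal.

rotate(0, 90), rotate(0, 90), rotate(1, 180), rotate(2, 180)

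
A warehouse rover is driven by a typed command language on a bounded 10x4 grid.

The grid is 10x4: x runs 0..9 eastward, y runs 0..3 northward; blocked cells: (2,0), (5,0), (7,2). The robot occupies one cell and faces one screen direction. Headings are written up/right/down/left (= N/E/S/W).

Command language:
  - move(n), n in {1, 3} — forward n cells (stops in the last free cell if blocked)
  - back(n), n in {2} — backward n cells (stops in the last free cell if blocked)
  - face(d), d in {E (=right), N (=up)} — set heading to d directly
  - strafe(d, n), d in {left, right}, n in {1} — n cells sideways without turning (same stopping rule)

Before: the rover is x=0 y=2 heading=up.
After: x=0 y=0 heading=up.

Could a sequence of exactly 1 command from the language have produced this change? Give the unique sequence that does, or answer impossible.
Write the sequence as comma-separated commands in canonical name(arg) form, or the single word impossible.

key: heading stays N — the single command does not turn
begin: x=0 y=2 heading=up
[1] after back(2): x=0 y=0 heading=up
uniquely the one of 7 1-step routes that fits.

back(2)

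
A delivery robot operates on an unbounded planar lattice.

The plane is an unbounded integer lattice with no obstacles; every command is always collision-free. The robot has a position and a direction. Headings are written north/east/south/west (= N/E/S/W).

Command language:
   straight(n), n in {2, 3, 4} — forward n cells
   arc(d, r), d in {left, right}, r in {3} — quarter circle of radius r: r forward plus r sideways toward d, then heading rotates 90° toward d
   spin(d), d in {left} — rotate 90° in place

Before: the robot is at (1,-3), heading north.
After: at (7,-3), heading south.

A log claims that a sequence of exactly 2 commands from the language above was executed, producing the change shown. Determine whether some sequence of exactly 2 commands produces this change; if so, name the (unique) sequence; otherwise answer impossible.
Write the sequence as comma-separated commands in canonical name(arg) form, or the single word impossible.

key: position moved to (7,-3) AND the heading swung to S — translation plus rotation needed
t0: at (1,-3), heading north
step 1 (arc(right, 3)): at (4,0), heading east
step 2 (arc(right, 3)): at (7,-3), heading south
uniquely the one of 36 2-step routes that fits.

arc(right, 3), arc(right, 3)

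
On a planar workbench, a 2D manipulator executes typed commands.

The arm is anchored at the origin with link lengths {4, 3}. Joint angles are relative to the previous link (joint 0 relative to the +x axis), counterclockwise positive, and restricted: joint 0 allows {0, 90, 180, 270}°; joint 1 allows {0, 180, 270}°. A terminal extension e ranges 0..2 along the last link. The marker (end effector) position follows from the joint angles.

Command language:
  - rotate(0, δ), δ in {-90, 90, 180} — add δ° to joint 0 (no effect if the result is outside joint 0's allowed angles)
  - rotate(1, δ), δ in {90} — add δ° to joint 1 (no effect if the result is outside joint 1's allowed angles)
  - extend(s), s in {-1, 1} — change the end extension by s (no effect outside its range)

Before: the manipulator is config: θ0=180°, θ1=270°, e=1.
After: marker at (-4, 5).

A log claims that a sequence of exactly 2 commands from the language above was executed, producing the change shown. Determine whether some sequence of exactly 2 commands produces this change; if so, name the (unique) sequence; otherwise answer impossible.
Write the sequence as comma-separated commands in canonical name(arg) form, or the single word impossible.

begin: config: θ0=180°, θ1=270°, e=1
[1] after extend(1): config: θ0=180°, θ1=270°, e=2
[2] after extend(1): config: θ0=180°, θ1=270°, e=2
no other 2-command option fits: unique.

extend(1), extend(1)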